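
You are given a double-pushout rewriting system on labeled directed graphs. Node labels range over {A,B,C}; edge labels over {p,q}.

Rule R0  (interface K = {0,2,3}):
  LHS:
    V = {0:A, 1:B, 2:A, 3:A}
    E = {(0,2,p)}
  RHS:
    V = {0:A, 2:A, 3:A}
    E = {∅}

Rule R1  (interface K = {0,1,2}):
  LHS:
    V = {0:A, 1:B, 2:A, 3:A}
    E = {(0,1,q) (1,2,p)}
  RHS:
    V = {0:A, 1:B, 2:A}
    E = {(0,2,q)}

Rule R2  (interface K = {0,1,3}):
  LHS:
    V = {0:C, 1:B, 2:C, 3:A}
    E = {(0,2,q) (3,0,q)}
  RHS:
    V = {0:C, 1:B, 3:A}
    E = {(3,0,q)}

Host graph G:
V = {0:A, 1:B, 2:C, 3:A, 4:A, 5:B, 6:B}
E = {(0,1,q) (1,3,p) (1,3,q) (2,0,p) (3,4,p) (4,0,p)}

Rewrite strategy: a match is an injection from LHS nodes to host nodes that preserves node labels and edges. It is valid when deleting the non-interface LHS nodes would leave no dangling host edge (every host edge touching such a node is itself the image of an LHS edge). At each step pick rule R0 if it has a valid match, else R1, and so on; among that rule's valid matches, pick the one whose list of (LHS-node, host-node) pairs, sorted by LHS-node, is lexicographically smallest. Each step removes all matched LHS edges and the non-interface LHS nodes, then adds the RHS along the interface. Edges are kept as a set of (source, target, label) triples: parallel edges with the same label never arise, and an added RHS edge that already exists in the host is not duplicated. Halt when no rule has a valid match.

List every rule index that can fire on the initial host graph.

Answer: [R0]

Rewrite trace:
R0: 4 valid matches — {0↦3, 1↦5, 2↦4, 3↦0}, {0↦3, 1↦6, 2↦4, 3↦0}, {0↦4, 1↦5, 2↦0, 3↦3} (+1 more)
R1: no valid match — 1 raw match, all fail dangling condition
R2: no valid match — LHS pattern not found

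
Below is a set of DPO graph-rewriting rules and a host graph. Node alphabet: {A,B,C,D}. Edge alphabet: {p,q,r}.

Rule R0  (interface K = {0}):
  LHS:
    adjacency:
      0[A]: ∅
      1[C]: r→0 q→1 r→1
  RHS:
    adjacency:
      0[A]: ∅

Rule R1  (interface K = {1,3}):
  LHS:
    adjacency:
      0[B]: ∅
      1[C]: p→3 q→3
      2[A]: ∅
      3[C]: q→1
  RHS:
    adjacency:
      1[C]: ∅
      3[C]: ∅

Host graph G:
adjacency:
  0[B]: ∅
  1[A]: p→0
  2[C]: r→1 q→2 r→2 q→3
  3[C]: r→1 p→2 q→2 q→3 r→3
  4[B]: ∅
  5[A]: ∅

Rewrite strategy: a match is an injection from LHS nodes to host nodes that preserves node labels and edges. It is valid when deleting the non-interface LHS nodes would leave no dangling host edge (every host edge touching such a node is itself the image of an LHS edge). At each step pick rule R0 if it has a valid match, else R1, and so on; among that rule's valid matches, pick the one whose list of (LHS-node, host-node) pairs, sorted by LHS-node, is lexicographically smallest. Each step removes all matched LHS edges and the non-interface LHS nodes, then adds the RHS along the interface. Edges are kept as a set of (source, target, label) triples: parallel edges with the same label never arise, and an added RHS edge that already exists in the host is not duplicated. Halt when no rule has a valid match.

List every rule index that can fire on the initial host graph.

R0: no valid match — 2 raw matches, all fail dangling condition
R1: 1 valid match — {0↦4, 1↦3, 2↦5, 3↦2}

Answer: [R1]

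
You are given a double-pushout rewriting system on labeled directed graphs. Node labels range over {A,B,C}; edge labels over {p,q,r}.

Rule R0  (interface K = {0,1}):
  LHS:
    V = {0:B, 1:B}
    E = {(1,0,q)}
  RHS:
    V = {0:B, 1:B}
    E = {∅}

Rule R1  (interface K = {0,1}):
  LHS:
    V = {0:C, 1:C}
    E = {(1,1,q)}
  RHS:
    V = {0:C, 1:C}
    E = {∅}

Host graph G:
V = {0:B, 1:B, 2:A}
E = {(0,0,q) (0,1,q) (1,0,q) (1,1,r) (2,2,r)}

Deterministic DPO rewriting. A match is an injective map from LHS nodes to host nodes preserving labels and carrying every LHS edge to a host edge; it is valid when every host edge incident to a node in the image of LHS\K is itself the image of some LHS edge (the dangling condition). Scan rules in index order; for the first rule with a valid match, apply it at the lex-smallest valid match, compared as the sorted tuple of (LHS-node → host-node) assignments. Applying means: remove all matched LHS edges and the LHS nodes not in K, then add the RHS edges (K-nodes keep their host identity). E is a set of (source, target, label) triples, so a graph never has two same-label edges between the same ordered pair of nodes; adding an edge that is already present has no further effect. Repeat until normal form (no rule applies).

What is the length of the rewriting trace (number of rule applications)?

Answer: 2

Steps:
[0] host  ⇒  3 nodes, 5 edges  {0-q->0 0-q->1 1-q->0 1-r->1 2-r->2}
[1] R0 @ {0↦0, 1↦1}  ⇒  3 nodes, 4 edges  {0-q->0 0-q->1 1-r->1 2-r->2}
[2] R0 @ {0↦1, 1↦0}  ⇒  3 nodes, 3 edges  {0-q->0 1-r->1 2-r->2}
normal form: no rule applies after step 2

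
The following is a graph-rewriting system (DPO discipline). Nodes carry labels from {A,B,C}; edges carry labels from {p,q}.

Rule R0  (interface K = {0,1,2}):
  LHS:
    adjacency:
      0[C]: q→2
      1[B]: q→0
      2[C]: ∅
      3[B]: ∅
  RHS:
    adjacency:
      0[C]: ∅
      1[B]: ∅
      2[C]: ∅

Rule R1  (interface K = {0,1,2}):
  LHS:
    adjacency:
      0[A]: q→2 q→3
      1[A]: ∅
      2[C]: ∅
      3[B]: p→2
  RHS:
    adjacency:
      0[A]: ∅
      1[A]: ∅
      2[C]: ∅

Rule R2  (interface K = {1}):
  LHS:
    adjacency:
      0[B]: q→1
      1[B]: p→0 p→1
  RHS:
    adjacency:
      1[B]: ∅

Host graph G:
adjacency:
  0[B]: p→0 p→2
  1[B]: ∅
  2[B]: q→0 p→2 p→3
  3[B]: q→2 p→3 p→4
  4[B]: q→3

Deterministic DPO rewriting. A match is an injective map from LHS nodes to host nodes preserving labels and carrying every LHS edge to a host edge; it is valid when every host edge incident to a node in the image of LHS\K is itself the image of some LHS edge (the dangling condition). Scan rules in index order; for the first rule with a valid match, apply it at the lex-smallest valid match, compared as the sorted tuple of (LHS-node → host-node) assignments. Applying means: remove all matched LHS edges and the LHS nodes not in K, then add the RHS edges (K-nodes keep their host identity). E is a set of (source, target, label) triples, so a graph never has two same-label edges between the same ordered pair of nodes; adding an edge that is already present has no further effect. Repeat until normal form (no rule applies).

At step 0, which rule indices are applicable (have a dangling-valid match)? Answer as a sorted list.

R0: no valid match — LHS pattern not found
R1: no valid match — LHS pattern not found
R2: 1 valid match — {0↦4, 1↦3}

Answer: [R2]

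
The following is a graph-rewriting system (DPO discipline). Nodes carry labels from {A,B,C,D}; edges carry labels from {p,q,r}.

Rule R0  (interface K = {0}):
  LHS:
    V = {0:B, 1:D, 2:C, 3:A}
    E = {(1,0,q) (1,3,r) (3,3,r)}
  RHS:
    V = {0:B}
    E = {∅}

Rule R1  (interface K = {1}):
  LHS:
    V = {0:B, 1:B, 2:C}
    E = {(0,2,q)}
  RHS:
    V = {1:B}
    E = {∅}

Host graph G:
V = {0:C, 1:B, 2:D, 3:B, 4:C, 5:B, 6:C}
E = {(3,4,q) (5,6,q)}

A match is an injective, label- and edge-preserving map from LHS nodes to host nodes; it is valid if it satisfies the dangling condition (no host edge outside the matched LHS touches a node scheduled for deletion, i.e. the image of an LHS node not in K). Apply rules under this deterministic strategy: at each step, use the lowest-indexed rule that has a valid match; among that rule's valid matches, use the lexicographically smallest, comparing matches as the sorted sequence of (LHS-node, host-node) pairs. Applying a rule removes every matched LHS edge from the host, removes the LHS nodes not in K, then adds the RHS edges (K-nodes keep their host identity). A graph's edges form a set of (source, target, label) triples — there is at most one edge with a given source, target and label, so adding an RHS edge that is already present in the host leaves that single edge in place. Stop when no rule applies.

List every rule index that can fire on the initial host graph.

Answer: [R1]

Steps:
R0: no valid match — LHS pattern not found
R1: 4 valid matches — {0↦3, 1↦1, 2↦4}, {0↦3, 1↦5, 2↦4}, {0↦5, 1↦1, 2↦6} (+1 more)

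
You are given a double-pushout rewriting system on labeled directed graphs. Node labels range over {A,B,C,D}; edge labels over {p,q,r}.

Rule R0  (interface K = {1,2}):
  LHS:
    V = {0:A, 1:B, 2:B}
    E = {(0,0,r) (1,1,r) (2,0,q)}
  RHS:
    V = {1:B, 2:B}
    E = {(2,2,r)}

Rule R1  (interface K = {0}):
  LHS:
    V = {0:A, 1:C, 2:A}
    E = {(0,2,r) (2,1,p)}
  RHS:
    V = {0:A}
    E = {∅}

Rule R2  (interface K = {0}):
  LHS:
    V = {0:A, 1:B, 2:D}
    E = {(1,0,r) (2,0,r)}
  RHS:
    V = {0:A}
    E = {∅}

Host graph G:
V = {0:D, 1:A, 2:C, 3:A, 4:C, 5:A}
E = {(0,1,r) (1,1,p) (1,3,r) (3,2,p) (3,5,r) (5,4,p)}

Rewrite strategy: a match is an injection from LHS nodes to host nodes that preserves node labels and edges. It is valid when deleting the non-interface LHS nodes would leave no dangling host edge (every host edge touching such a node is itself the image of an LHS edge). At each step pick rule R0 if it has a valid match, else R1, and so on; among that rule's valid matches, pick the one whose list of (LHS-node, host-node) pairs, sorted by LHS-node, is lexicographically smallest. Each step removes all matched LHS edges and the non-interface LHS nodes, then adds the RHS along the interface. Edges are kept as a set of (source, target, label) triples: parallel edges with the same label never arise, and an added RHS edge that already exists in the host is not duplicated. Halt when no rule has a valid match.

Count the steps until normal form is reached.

initial: |V|=6 |E|=6  E = 0-r->1 1-p->1 1-r->3 3-p->2 3-r->5 5-p->4
step 1: apply R1 at {0↦3, 1↦4, 2↦5}  → |V|=4 |E|=4  E = 0-r->1 1-p->1 1-r->3 3-p->2
step 2: apply R1 at {0↦1, 1↦2, 2↦3}  → |V|=2 |E|=2  E = 0-r->1 1-p->1
halt: no rule applies after step 2

Answer: 2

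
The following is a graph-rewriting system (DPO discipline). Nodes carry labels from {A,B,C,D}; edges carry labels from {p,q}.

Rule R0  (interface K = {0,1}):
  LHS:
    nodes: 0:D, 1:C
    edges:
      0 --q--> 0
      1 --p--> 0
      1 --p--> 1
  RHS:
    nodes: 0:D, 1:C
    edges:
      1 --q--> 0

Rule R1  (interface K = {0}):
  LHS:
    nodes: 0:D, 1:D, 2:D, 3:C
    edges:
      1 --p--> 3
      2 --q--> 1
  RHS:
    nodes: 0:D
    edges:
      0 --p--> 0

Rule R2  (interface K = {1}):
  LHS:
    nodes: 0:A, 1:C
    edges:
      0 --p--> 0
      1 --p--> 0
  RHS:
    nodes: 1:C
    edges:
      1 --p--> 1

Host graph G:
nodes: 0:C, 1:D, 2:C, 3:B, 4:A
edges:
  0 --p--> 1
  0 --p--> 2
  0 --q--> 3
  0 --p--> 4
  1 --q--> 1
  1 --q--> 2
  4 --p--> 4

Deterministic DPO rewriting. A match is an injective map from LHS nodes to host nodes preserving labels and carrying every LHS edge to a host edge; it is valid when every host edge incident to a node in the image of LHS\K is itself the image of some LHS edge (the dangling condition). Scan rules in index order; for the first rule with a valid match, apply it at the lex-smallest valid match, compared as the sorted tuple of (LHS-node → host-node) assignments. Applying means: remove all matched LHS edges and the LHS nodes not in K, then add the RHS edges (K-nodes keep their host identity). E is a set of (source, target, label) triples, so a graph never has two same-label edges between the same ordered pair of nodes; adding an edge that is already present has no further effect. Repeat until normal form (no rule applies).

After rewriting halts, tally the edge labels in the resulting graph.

start.  V:5 E:7  edges: 0-p->1 0-p->2 0-q->3 0-p->4 1-q->1 1-q->2 4-p->4
1. fire R2 via {0↦4, 1↦0}  →  V:4 E:6  edges: 0-p->0 0-p->1 0-p->2 0-q->3 1-q->1 1-q->2
2. fire R0 via {0↦1, 1↦0}  →  V:4 E:4  edges: 0-q->1 0-p->2 0-q->3 1-q->2
normal form: no rule applies after step 2
NF edges: [(0, 1, 'q'), (0, 2, 'p'), (0, 3, 'q'), (1, 2, 'q')]

Answer: p:1 q:3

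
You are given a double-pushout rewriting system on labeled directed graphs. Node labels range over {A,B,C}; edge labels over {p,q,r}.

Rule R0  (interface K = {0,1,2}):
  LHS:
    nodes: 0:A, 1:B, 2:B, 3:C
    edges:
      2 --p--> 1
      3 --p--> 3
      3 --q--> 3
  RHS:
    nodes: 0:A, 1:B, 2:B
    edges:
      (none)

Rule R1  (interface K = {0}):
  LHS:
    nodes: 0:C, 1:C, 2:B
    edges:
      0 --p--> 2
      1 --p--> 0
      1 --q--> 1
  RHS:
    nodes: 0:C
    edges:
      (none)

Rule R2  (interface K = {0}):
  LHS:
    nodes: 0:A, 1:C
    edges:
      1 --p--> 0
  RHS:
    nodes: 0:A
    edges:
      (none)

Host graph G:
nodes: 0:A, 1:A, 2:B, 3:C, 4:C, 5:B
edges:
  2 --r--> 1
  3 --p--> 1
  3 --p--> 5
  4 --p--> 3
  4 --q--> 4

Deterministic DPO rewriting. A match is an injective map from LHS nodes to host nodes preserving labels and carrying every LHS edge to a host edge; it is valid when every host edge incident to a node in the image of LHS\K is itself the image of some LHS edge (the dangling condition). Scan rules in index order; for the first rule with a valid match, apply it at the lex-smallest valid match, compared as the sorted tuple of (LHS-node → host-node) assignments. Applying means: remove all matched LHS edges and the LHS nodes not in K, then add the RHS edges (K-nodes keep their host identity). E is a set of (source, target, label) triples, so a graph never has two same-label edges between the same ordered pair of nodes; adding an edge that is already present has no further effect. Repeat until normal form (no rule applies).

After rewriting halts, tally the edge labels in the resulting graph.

Answer: r:1

Derivation:
initial: |V|=6 |E|=5  E = 2-r->1 3-p->1 3-p->5 4-p->3 4-q->4
step 1: apply R1 at {0↦3, 1↦4, 2↦5}  → |V|=4 |E|=2  E = 2-r->1 3-p->1
step 2: apply R2 at {0↦1, 1↦3}  → |V|=3 |E|=1  E = 2-r->1
halt: no rule applies after step 2
NF edges: [(2, 1, 'r')]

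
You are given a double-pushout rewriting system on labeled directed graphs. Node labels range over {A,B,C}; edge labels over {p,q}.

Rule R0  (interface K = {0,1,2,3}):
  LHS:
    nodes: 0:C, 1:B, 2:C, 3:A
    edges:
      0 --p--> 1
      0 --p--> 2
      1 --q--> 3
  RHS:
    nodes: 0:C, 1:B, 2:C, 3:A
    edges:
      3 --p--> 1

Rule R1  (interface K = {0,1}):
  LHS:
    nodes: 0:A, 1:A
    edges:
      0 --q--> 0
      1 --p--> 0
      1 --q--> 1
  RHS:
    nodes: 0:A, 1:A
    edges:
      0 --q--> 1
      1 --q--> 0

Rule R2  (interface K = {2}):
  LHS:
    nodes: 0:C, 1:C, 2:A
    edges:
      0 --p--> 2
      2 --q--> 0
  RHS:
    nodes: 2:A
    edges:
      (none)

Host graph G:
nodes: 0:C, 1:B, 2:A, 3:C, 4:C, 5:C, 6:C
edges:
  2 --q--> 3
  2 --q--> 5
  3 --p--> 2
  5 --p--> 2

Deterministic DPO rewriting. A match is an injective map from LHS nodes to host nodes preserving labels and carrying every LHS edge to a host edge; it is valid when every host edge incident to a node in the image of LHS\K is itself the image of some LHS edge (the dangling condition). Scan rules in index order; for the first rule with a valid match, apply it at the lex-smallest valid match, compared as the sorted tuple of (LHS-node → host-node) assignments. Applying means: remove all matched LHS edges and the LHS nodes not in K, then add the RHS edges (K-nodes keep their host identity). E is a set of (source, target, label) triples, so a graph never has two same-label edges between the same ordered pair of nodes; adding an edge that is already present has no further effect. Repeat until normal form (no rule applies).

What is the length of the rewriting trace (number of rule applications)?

Answer: 2

Rewrite trace:
[0] host  ⇒  7 nodes, 4 edges  {2-q->3 2-q->5 3-p->2 5-p->2}
[1] R2 @ {0↦3, 1↦0, 2↦2}  ⇒  5 nodes, 2 edges  {2-q->5 5-p->2}
[2] R2 @ {0↦5, 1↦4, 2↦2}  ⇒  3 nodes, 0 edges  {∅}
final graph: no rule applies after step 2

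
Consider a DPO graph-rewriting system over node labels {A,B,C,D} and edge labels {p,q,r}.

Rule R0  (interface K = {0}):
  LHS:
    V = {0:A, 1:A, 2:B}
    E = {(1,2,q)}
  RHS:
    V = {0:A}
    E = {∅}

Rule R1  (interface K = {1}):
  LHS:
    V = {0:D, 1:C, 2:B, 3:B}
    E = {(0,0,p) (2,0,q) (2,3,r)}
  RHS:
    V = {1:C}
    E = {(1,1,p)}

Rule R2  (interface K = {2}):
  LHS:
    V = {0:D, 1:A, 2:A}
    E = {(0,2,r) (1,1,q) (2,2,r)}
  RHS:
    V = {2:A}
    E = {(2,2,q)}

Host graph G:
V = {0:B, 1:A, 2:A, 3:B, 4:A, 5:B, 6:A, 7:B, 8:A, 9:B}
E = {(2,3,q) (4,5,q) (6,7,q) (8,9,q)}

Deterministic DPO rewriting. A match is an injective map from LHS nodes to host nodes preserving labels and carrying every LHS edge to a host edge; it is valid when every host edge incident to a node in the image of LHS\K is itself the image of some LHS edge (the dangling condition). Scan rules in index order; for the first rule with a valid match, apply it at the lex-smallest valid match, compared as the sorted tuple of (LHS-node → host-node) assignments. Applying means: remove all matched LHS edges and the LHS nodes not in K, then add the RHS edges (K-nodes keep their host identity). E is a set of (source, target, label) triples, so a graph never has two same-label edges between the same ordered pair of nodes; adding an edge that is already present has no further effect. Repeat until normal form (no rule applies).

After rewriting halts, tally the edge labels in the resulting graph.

[0] host  ⇒  10 nodes, 4 edges  {2-q->3 4-q->5 6-q->7 8-q->9}
[1] R0 @ {0↦1, 1↦2, 2↦3}  ⇒  8 nodes, 3 edges  {4-q->5 6-q->7 8-q->9}
[2] R0 @ {0↦1, 1↦4, 2↦5}  ⇒  6 nodes, 2 edges  {6-q->7 8-q->9}
[3] R0 @ {0↦1, 1↦6, 2↦7}  ⇒  4 nodes, 1 edges  {8-q->9}
[4] R0 @ {0↦1, 1↦8, 2↦9}  ⇒  2 nodes, 0 edges  {∅}
normal form: no rule applies after step 4
NF edges: []

Answer: (no edges)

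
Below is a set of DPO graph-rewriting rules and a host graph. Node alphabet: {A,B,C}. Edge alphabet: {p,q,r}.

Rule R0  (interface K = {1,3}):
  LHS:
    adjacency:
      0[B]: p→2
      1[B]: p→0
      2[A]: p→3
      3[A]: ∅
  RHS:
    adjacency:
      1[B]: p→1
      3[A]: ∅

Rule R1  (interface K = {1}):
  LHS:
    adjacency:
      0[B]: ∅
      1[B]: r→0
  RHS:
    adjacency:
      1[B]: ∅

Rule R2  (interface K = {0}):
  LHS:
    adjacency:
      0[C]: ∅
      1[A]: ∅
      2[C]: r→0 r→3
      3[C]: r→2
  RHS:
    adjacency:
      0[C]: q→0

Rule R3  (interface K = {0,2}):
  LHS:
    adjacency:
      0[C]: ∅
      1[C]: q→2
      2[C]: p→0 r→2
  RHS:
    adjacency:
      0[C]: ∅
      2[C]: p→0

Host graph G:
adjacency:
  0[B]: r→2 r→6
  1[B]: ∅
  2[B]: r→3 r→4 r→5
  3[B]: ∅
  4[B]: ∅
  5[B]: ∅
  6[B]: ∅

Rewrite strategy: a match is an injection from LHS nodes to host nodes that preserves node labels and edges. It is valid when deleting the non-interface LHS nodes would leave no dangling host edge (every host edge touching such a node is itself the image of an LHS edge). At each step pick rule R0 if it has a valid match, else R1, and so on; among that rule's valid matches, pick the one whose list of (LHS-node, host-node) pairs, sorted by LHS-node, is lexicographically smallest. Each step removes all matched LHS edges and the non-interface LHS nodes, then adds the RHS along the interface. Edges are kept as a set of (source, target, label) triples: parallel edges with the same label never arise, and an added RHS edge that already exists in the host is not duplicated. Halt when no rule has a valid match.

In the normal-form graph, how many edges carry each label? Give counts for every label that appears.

[0] host  ⇒  7 nodes, 5 edges  {0-r->2 0-r->6 2-r->3 2-r->4 2-r->5}
[1] R1 @ {0↦3, 1↦2}  ⇒  6 nodes, 4 edges  {0-r->2 0-r->6 2-r->4 2-r->5}
[2] R1 @ {0↦4, 1↦2}  ⇒  5 nodes, 3 edges  {0-r->2 0-r->6 2-r->5}
[3] R1 @ {0↦5, 1↦2}  ⇒  4 nodes, 2 edges  {0-r->2 0-r->6}
[4] R1 @ {0↦2, 1↦0}  ⇒  3 nodes, 1 edges  {0-r->6}
[5] R1 @ {0↦6, 1↦0}  ⇒  2 nodes, 0 edges  {∅}
halt: no rule applies after step 5
NF edges: []

Answer: (no edges)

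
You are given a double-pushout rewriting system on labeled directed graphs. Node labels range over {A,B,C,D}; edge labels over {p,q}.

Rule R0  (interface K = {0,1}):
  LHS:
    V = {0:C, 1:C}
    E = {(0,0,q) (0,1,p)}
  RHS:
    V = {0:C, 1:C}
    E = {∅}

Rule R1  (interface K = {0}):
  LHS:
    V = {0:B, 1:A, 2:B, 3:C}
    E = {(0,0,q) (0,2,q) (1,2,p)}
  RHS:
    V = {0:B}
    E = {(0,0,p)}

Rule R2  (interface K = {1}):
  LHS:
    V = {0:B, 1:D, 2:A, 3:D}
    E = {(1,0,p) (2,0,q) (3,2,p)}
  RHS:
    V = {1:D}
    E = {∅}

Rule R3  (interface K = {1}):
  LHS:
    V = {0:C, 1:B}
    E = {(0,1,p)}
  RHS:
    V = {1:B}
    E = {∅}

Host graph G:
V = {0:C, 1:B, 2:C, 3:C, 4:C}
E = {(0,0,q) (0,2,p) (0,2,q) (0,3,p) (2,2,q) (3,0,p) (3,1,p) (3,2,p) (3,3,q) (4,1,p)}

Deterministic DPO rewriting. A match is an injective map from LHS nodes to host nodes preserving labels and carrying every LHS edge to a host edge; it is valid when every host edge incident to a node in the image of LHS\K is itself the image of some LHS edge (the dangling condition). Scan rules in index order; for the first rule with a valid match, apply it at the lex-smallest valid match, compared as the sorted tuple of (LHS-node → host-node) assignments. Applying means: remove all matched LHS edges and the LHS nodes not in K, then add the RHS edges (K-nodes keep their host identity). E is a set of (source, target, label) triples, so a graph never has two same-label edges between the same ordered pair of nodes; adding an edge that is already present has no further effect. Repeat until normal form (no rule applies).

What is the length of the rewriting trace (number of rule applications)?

[0] host  ⇒  5 nodes, 10 edges  {0-q->0 0-p->2 0-q->2 0-p->3 2-q->2 3-p->0 3-p->1 3-p->2 3-q->3 4-p->1}
[1] R0 @ {0↦0, 1↦2}  ⇒  5 nodes, 8 edges  {0-q->2 0-p->3 2-q->2 3-p->0 3-p->1 3-p->2 3-q->3 4-p->1}
[2] R0 @ {0↦3, 1↦0}  ⇒  5 nodes, 6 edges  {0-q->2 0-p->3 2-q->2 3-p->1 3-p->2 4-p->1}
[3] R3 @ {0↦4, 1↦1}  ⇒  4 nodes, 5 edges  {0-q->2 0-p->3 2-q->2 3-p->1 3-p->2}
final graph: no rule applies after step 3

Answer: 3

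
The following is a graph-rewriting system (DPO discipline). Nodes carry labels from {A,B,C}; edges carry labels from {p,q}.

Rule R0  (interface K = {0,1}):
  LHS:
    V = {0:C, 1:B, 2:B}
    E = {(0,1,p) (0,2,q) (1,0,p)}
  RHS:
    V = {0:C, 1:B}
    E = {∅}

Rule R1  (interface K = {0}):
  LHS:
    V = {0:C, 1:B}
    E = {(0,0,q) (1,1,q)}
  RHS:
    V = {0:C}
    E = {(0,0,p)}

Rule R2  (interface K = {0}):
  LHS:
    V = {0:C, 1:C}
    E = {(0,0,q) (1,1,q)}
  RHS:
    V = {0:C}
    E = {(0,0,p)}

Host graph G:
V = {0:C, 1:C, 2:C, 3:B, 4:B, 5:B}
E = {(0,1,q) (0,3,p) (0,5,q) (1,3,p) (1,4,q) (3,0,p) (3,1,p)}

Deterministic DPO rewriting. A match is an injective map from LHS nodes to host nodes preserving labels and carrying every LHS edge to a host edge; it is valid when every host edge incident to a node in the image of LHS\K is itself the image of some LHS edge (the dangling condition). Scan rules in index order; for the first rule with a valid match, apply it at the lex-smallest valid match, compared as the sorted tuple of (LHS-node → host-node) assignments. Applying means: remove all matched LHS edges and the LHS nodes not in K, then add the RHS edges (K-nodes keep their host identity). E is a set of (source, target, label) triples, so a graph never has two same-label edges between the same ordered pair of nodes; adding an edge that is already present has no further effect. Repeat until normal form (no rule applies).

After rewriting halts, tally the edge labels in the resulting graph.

[0] host  ⇒  6 nodes, 7 edges  {0-q->1 0-p->3 0-q->5 1-p->3 1-q->4 3-p->0 3-p->1}
[1] R0 @ {0↦0, 1↦3, 2↦5}  ⇒  5 nodes, 4 edges  {0-q->1 1-p->3 1-q->4 3-p->1}
[2] R0 @ {0↦1, 1↦3, 2↦4}  ⇒  4 nodes, 1 edges  {0-q->1}
halt: no rule applies after step 2
NF edges: [(0, 1, 'q')]

Answer: q:1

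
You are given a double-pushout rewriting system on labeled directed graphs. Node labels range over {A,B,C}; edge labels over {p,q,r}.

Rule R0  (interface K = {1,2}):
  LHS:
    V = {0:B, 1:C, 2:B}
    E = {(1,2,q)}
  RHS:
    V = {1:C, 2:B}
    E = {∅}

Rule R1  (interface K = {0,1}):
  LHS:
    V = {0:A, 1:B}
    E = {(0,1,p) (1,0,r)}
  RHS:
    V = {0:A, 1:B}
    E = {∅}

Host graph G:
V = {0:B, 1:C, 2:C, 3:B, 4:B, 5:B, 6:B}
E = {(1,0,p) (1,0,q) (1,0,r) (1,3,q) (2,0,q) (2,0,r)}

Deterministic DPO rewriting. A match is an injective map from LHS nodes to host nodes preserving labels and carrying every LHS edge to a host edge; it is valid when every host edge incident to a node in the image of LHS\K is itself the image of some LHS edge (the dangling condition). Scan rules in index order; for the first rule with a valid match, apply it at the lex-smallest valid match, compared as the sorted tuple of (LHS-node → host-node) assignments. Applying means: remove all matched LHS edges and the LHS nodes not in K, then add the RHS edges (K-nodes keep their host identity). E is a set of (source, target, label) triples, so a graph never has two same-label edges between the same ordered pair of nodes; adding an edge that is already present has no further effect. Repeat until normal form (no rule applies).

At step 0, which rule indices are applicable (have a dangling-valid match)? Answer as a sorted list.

R0: 9 valid matches — {0↦4, 1↦1, 2↦0}, {0↦4, 1↦1, 2↦3}, {0↦4, 1↦2, 2↦0} (+6 more)
R1: no valid match — LHS pattern not found

Answer: [R0]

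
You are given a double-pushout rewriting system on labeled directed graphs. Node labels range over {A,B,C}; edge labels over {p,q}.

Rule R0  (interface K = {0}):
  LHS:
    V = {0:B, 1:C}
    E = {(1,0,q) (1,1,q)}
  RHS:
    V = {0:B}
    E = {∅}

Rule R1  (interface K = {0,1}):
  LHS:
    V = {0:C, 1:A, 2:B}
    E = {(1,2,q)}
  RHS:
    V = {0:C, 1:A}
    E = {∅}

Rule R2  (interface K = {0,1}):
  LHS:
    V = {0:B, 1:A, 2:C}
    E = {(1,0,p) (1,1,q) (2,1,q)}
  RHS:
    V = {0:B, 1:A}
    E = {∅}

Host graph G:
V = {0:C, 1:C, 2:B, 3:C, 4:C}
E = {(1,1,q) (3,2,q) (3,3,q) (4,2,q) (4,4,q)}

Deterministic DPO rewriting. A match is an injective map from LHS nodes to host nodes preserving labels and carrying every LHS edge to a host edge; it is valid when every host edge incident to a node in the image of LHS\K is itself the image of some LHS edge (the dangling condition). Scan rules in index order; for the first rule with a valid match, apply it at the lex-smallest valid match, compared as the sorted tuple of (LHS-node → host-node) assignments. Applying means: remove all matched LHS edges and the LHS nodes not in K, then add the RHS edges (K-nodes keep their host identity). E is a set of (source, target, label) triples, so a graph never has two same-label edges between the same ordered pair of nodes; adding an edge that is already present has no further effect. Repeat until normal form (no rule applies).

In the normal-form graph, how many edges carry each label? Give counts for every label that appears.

Answer: q:1

Rewrite trace:
initial: |V|=5 |E|=5  E = 1-q->1 3-q->2 3-q->3 4-q->2 4-q->4
step 1: apply R0 at {0↦2, 1↦3}  → |V|=4 |E|=3  E = 1-q->1 4-q->2 4-q->4
step 2: apply R0 at {0↦2, 1↦4}  → |V|=3 |E|=1  E = 1-q->1
final graph: no rule applies after step 2
NF edges: [(1, 1, 'q')]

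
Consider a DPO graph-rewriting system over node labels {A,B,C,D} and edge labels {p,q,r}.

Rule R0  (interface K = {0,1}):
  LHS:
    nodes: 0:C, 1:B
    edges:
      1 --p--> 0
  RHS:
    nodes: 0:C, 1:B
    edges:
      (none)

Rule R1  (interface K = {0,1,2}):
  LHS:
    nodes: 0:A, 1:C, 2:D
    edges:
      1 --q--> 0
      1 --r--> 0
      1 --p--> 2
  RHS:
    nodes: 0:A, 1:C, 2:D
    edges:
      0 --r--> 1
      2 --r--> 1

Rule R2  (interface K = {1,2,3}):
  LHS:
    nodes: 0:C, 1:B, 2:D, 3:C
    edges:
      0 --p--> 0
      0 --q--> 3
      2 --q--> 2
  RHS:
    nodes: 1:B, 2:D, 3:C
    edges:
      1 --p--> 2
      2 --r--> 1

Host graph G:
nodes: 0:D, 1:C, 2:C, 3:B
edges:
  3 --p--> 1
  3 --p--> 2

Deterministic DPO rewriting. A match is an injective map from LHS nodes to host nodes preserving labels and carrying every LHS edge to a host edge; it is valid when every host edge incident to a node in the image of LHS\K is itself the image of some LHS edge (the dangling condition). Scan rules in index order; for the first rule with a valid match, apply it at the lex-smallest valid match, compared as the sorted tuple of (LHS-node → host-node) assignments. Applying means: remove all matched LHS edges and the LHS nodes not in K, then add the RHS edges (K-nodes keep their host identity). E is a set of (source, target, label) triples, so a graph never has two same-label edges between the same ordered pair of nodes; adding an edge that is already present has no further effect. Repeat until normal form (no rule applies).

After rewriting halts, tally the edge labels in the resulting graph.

start.  V:4 E:2  edges: 3-p->1 3-p->2
1. fire R0 via {0↦1, 1↦3}  →  V:4 E:1  edges: 3-p->2
2. fire R0 via {0↦2, 1↦3}  →  V:4 E:0  edges: ∅
final graph: no rule applies after step 2
NF edges: []

Answer: (no edges)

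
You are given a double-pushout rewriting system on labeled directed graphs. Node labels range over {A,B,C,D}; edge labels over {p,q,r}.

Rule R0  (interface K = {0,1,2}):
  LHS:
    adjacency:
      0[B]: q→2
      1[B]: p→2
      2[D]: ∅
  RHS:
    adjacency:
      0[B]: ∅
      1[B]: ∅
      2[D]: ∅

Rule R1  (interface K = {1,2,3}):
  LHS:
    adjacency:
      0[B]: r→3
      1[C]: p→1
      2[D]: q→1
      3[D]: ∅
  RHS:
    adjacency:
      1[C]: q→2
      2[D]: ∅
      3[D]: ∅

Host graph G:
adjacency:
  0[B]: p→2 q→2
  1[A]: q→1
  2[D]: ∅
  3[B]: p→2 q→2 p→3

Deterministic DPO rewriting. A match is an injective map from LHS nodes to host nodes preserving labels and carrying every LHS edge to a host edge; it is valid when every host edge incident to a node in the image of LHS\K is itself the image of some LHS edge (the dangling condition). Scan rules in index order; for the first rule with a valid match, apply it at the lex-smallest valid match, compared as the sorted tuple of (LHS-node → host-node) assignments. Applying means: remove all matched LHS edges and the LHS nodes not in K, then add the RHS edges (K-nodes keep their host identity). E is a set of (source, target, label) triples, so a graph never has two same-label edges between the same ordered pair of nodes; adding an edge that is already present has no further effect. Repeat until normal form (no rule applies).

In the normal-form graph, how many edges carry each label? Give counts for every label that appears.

[0] host  ⇒  4 nodes, 6 edges  {0-p->2 0-q->2 1-q->1 3-p->2 3-q->2 3-p->3}
[1] R0 @ {0↦0, 1↦3, 2↦2}  ⇒  4 nodes, 4 edges  {0-p->2 1-q->1 3-q->2 3-p->3}
[2] R0 @ {0↦3, 1↦0, 2↦2}  ⇒  4 nodes, 2 edges  {1-q->1 3-p->3}
final graph: no rule applies after step 2
NF edges: [(1, 1, 'q'), (3, 3, 'p')]

Answer: p:1 q:1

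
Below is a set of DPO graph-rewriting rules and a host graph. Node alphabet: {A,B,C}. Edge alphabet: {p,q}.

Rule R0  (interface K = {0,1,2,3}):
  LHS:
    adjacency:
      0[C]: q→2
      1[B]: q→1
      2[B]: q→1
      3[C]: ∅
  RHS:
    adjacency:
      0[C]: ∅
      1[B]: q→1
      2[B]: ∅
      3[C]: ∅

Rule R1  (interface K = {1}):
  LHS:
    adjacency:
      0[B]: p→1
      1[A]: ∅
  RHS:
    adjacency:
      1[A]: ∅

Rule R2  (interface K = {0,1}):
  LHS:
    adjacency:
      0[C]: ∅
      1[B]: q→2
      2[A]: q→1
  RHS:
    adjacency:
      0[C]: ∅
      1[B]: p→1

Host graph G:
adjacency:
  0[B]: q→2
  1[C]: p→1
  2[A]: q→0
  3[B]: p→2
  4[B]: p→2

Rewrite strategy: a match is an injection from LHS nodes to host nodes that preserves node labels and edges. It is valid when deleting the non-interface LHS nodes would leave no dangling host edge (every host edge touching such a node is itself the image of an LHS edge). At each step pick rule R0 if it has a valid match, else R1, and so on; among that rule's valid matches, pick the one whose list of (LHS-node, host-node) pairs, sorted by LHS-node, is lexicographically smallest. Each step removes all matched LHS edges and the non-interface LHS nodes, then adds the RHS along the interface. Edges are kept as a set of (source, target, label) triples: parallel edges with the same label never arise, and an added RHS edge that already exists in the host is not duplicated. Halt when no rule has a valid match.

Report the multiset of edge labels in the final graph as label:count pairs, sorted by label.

Answer: p:2

Steps:
[0] host  ⇒  5 nodes, 5 edges  {0-q->2 1-p->1 2-q->0 3-p->2 4-p->2}
[1] R1 @ {0↦3, 1↦2}  ⇒  4 nodes, 4 edges  {0-q->2 1-p->1 2-q->0 4-p->2}
[2] R1 @ {0↦4, 1↦2}  ⇒  3 nodes, 3 edges  {0-q->2 1-p->1 2-q->0}
[3] R2 @ {0↦1, 1↦0, 2↦2}  ⇒  2 nodes, 2 edges  {0-p->0 1-p->1}
normal form: no rule applies after step 3
NF edges: [(0, 0, 'p'), (1, 1, 'p')]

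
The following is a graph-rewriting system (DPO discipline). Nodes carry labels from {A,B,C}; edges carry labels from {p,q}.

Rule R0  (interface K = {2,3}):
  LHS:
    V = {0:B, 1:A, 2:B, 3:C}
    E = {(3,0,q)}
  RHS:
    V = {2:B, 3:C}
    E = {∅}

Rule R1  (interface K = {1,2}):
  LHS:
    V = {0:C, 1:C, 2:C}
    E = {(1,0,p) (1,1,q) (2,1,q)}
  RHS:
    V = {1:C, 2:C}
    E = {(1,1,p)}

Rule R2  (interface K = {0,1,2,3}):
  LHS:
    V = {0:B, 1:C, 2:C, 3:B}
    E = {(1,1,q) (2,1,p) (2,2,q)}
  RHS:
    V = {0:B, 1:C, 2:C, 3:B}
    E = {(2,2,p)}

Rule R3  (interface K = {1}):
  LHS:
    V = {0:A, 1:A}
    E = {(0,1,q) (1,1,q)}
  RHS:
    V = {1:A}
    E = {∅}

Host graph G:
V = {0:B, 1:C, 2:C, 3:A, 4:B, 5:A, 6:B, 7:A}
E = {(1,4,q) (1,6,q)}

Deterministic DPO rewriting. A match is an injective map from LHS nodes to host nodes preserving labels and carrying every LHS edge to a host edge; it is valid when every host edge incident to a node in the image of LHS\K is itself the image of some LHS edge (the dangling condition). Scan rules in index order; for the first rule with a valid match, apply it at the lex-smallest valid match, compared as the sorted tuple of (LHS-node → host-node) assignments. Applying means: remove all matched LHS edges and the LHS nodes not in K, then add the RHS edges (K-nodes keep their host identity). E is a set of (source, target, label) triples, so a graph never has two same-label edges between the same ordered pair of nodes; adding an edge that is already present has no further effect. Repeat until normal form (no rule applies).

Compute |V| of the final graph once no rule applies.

Answer: 4

Steps:
[0] host  ⇒  8 nodes, 2 edges  {1-q->4 1-q->6}
[1] R0 @ {0↦4, 1↦3, 2↦0, 3↦1}  ⇒  6 nodes, 1 edges  {1-q->6}
[2] R0 @ {0↦6, 1↦5, 2↦0, 3↦1}  ⇒  4 nodes, 0 edges  {∅}
normal form: no rule applies after step 2
NF nodes: {0:B, 1:C, 2:C, 7:A}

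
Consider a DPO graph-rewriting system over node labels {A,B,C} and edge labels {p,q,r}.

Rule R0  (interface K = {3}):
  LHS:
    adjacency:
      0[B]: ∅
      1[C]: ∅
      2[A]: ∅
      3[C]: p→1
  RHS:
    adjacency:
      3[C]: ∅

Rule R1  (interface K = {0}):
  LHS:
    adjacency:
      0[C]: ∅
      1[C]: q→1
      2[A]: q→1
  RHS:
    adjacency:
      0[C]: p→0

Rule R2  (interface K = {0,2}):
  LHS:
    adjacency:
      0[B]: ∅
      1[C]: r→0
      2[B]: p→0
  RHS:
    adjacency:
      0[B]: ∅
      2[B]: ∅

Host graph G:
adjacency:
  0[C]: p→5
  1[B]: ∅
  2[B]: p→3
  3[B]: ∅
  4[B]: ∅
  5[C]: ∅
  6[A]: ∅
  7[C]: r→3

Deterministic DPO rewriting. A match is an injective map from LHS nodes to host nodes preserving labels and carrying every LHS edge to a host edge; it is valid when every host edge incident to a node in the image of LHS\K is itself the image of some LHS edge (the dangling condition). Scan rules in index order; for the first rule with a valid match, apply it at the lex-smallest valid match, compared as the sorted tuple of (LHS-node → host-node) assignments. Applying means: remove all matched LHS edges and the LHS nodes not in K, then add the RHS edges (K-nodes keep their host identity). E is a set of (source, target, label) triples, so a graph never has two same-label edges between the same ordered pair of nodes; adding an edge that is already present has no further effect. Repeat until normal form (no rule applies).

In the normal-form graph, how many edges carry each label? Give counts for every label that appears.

start.  V:8 E:3  edges: 0-p->5 2-p->3 7-r->3
1. fire R0 via {0↦1, 1↦5, 2↦6, 3↦0}  →  V:5 E:2  edges: 2-p->3 7-r->3
2. fire R2 via {0↦3, 1↦7, 2↦2}  →  V:4 E:0  edges: ∅
halt: no rule applies after step 2
NF edges: []

Answer: (no edges)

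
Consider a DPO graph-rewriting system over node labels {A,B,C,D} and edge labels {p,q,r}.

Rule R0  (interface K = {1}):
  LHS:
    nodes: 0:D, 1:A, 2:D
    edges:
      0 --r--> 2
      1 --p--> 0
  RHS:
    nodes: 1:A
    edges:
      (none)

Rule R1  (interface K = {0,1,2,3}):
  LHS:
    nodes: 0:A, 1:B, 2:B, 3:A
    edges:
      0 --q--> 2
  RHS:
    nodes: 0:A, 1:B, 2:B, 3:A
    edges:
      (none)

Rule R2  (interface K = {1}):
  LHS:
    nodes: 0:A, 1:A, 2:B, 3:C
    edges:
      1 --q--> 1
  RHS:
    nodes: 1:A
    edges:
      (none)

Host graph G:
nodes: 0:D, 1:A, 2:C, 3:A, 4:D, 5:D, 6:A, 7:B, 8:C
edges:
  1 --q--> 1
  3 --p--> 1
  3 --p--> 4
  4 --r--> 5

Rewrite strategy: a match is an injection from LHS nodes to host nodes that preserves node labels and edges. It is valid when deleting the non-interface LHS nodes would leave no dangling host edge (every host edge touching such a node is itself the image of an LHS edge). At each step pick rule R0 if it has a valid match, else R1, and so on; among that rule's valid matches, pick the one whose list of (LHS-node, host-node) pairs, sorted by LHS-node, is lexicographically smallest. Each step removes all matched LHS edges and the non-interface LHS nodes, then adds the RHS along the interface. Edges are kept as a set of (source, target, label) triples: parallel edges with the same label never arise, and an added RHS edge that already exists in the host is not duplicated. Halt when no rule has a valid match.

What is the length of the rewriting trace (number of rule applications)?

start.  V:9 E:4  edges: 1-q->1 3-p->1 3-p->4 4-r->5
1. fire R0 via {0↦4, 1↦3, 2↦5}  →  V:7 E:2  edges: 1-q->1 3-p->1
2. fire R2 via {0↦6, 1↦1, 2↦7, 3↦2}  →  V:4 E:1  edges: 3-p->1
final graph: no rule applies after step 2

Answer: 2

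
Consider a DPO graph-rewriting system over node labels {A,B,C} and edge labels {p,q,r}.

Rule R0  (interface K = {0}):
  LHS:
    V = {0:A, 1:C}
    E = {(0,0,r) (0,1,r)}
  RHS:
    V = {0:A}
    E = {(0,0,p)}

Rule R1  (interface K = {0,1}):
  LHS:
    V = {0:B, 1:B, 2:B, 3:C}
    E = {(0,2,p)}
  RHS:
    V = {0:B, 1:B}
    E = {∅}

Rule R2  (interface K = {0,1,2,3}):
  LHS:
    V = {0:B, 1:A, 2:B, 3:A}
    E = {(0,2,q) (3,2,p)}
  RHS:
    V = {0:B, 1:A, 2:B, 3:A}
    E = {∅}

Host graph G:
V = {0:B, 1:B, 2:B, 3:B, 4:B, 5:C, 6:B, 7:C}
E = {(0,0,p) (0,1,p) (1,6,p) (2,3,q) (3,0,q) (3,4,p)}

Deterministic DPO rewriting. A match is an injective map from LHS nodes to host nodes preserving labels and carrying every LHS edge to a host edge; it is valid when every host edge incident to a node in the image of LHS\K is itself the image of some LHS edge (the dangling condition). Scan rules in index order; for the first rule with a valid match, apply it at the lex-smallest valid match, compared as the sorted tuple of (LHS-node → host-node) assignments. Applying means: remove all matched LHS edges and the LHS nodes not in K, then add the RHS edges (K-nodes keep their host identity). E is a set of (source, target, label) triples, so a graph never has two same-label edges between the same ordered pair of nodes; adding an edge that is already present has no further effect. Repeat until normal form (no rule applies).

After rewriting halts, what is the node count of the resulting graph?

Answer: 4

Rewrite trace:
initial: |V|=8 |E|=6  E = 0-p->0 0-p->1 1-p->6 2-q->3 3-q->0 3-p->4
step 1: apply R1 at {0↦1, 1↦0, 2↦6, 3↦5}  → |V|=6 |E|=5  E = 0-p->0 0-p->1 2-q->3 3-q->0 3-p->4
step 2: apply R1 at {0↦0, 1↦2, 2↦1, 3↦7}  → |V|=4 |E|=4  E = 0-p->0 2-q->3 3-q->0 3-p->4
final graph: no rule applies after step 2
NF nodes: {0:B, 2:B, 3:B, 4:B}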